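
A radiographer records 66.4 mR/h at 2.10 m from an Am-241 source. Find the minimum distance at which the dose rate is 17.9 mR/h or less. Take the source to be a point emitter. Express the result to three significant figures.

4.04 m

Intensity scales as (d₁/d₂)², so d₂ = d₁·√(I₁/I₂).
I₁/I₂ = 66.4/17.9 = 3.709, so d₂ = 2.10 × √3.709 = 4.044 m.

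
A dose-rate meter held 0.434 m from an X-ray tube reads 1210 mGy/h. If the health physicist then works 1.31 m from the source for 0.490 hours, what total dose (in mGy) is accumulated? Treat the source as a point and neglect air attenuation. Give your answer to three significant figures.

Using I₁d₁² = I₂d₂², rate at 1.31 m:
1210 × (0.434/1.31)² = 1210 × 0.1098 = 132.9 mGy/h.
Dose = rate × time = 132.9 mGy/h × 0.4900 h = 65.12 mGy.

65.1 mGy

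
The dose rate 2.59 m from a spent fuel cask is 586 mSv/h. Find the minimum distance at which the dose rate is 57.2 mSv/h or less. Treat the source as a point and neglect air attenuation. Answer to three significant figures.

Since intensity falls as 1/r², d₂ = d₁·√(I₁/I₂).
I₁/I₂ = 586/57.2 = 10.24, so d₂ = 2.59 × √10.24 = 8.288 m.

8.29 m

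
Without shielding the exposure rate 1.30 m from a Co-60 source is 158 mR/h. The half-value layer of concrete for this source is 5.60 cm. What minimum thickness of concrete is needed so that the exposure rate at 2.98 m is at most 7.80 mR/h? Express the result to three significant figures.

At 2.98 m, distance alone gives (1.30/2.98)² = 0.1903, so 158 × 0.1903 = 30.07 mR/h.
Further attenuation needed: 30.07/7.80 = 3.855.
n = log₂(3.855) = 1.947 half-value layers.
Thickness = 1.947 × 5.60 cm = 10.90 cm.

10.9 cm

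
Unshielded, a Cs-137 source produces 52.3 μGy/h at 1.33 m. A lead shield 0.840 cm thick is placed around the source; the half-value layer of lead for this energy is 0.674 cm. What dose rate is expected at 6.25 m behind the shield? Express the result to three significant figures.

0.998 μGy/h

Distance alone: 52.3 × (1.33/6.25)² = 52.3 × 0.04528 = 2.368 μGy/h.
Shield: 0.840/0.674 = 1.246 half-value layers → attenuation 2^(−1.246) = 0.4216.
Combined: 2.368 × 0.4216 = 0.9983 μGy/h.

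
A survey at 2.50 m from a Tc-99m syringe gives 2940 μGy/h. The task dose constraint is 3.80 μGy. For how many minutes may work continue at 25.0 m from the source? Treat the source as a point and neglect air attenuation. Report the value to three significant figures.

7.76 min

Since intensity falls as 1/r², rate at 25.0 m:
2940 × (2.50/25.0)² = 2940 × 0.01000 = 29.40 μGy/h.
Stay time = 3.80 μGy ÷ 29.40 μGy/h = 0.1293 h = 7.758 min.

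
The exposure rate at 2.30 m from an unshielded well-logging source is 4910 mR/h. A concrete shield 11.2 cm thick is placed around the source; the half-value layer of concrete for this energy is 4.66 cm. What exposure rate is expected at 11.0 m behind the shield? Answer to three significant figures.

Distance alone: 4910 × (2.30/11.0)² = 4910 × 0.04372 = 214.7 mR/h.
Shield: 11.2/4.66 = 2.403 half-value layers → attenuation 2^(−2.403) = 0.1891.
Combined: 214.7 × 0.1891 = 40.60 mR/h.

40.6 mR/h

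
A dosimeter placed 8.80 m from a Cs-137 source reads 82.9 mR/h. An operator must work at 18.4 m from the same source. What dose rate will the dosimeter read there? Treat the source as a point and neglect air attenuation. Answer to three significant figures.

By the inverse-square law, scaling from 8.80 m to 18.4 m:
(8.80/18.4)² = 0.2287, so 82.9 × 0.2287 = 18.96 mR/h.

19.0 mR/h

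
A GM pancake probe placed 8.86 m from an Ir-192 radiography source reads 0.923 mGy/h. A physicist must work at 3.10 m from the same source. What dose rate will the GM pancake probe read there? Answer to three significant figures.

7.54 mGy/h

Intensity scales as (d₁/d₂)², so scaling from 8.86 m to 3.10 m:
0.923 × (8.86/3.10)² = 0.923 × 8.169 = 7.540 mGy/h.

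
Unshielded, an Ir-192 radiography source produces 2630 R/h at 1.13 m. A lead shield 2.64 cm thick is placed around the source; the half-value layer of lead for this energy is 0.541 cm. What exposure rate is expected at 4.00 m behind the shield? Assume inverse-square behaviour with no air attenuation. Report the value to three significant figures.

Distance alone: 2630 × (1.13/4.00)² = 2630 × 0.07981 = 209.9 R/h.
Shield: 2.64/0.541 = 4.880 half-value layers → attenuation 2^(−4.880) = 0.03396.
Combined: 209.9 × 0.03396 = 7.128 R/h.

7.13 R/h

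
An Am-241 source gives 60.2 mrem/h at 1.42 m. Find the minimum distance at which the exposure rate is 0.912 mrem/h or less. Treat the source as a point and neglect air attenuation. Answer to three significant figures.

11.5 m

Applying the 1/r² law, d₂ = d₁·√(I₁/I₂).
I₁/I₂ = 60.2/0.912 = 66.01, so d₂ = 1.42 × √66.01 = 11.54 m.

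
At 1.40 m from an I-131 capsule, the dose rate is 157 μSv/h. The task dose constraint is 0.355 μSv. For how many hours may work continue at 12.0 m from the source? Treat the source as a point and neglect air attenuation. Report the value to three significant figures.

Intensity scales as (d₁/d₂)², so rate at 12.0 m:
(1.40/12.0)² = 0.01361, so 157 × 0.01361 = 2.137 μSv/h.
Stay time = 0.355 μSv ÷ 2.137 μSv/h = 0.1661 h.

0.166 h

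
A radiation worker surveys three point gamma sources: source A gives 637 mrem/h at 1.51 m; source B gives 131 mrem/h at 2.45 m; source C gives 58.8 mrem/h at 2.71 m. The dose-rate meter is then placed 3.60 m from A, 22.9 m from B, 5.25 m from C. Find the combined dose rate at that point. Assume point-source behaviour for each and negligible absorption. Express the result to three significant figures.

Each source contributes Iᵢ·(dᵢ/rᵢ)²; contributions add.
A: 637 × (1.51/3.60)² = 112.1 mrem/h
B: 131 × (2.45/22.9)² = 1.499 mrem/h
C: 58.8 × (2.71/5.25)² = 15.67 mrem/h
Total = 112.1 + 1.499 + 15.67 = 129.3 mrem/h.

129 mrem/h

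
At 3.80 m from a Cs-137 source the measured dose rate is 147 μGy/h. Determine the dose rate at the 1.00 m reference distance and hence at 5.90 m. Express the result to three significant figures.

2120 μGy/h; 61.0 μGy/h

Using I₁d₁² = I₂d₂²,
At 1.00 m: (3.80/1.00)² = 14.44, so 147 × 14.44 = 2123 μGy/h
At 5.90 m: (1.00/5.90)² = 0.02873, so 2123 × 0.02873 = 60.99 μGy/h.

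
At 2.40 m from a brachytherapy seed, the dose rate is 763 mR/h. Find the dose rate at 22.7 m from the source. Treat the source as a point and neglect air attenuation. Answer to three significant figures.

By the inverse-square law, the rate at 22.7 m is
(2.40/22.7)² = 0.01118, so 763 × 0.01118 = 8.530 mR/h.

8.53 mR/h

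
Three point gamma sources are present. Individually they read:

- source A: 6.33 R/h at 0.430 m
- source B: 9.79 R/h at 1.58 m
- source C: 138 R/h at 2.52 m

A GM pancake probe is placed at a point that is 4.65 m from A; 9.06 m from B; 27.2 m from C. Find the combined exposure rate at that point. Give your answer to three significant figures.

1.54 R/h

By superposition, sum each source's inverse-square contribution:
A: 6.33 × (0.430/4.65)² = 0.05413 R/h
B: 9.79 × (1.58/9.06)² = 0.2977 R/h
C: 138 × (2.52/27.2)² = 1.185 R/h
Total = 0.05413 + 0.2977 + 1.185 = 1.537 R/h.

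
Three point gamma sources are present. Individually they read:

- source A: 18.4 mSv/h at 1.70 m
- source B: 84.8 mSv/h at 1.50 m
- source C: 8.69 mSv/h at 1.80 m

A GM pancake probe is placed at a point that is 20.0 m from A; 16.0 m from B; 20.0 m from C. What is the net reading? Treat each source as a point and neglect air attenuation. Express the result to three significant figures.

0.949 mSv/h

Each source contributes Iᵢ·(dᵢ/rᵢ)²; contributions add.
A: 18.4 × (1.70/20.0)² = 0.1329 mSv/h
B: 84.8 × (1.50/16.0)² = 0.7453 mSv/h
C: 8.69 × (1.80/20.0)² = 0.07039 mSv/h
Total = 0.1329 + 0.7453 + 0.07039 = 0.9486 mSv/h.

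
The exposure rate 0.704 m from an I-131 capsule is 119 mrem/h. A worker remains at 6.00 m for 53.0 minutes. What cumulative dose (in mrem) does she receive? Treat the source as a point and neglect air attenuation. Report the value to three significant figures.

By the inverse-square law, rate at 6.00 m:
(0.704/6.00)² = 0.01377, so 119 × 0.01377 = 1.639 mrem/h.
Dose = rate × time = 1.639 mrem/h × 0.8833 h = 1.448 mrem.

1.45 mrem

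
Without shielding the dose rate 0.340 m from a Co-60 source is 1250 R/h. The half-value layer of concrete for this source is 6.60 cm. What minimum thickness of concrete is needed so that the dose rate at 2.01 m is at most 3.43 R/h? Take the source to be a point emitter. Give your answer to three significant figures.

At 2.01 m, distance alone gives 1250 × (0.340/2.01)² = 1250 × 0.02861 = 35.76 R/h.
Further attenuation needed: 35.76/3.43 = 10.43.
n = log₂(10.43) = 3.383 half-value layers.
Thickness = 3.383 × 6.60 cm = 22.33 cm.

22.3 cm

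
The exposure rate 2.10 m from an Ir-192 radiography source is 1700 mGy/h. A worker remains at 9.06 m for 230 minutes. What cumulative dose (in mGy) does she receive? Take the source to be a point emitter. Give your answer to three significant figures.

Using I₁d₁² = I₂d₂², rate at 9.06 m:
(2.10/9.06)² = 0.05373, so 1700 × 0.05373 = 91.34 mGy/h.
Dose = rate × time = 91.34 mGy/h × 3.833 h = 350.1 mGy.

350 mGy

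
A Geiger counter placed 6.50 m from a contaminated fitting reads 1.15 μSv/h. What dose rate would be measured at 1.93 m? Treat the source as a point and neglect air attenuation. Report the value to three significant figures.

Since intensity falls as 1/r², scaling from 6.50 m to 1.93 m:
1.15 × (6.50/1.93)² = 1.15 × 11.34 = 13.04 μSv/h.

13.0 μSv/h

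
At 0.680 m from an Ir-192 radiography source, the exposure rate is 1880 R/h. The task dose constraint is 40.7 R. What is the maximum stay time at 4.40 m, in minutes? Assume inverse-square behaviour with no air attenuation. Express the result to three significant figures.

54.4 min

Applying the 1/r² law, rate at 4.40 m:
1880 × (0.680/4.40)² = 1880 × 0.02388 = 44.89 R/h.
Stay time = 40.7 R ÷ 44.89 R/h = 0.9067 h = 54.40 min.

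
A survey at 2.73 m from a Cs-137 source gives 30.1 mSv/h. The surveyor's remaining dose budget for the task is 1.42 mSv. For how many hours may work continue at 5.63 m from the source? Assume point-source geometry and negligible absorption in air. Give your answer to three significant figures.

0.201 h

Using I₁d₁² = I₂d₂², rate at 5.63 m:
(2.73/5.63)² = 0.2351, so 30.1 × 0.2351 = 7.077 mSv/h.
Stay time = 1.42 mSv ÷ 7.077 mSv/h = 0.2006 h.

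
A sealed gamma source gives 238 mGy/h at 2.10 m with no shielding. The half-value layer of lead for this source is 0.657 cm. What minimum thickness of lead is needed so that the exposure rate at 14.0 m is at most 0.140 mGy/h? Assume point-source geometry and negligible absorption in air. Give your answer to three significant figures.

At 14.0 m, distance alone gives 238 × (2.10/14.0)² = 238 × 0.02250 = 5.355 mGy/h.
Further attenuation needed: 5.355/0.140 = 38.25.
n = log₂(38.25) = 5.257 half-value layers.
Thickness = 5.257 × 0.657 cm = 3.454 cm.

3.45 cm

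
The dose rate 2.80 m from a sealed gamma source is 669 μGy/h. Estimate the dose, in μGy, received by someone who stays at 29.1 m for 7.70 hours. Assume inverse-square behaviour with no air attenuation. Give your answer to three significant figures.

47.7 μGy

Applying the 1/r² law, rate at 29.1 m:
669 × (2.80/29.1)² = 669 × 0.009258 = 6.194 μGy/h.
Dose = rate × time = 6.194 μGy/h × 7.700 h = 47.69 μGy.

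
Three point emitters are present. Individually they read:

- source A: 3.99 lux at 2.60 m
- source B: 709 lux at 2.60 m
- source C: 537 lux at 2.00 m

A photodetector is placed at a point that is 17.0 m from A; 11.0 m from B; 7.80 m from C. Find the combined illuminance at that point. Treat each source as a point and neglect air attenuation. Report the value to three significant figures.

By superposition, sum each source's inverse-square contribution:
A: 3.99 × (2.60/17.0)² = 0.09333 lux
B: 709 × (2.60/11.0)² = 39.61 lux
C: 537 × (2.00/7.80)² = 35.31 lux
Total = 0.09333 + 39.61 + 35.31 = 75.01 lux.

75.0 lux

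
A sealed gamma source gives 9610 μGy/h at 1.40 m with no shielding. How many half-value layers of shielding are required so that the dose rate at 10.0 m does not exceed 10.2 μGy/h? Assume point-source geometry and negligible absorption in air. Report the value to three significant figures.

At 10.0 m, distance alone gives (1.40/10.0)² = 0.01960, so 9610 × 0.01960 = 188.4 μGy/h.
Further attenuation needed: 188.4/10.2 = 18.47.
n = log₂(18.47) = 4.207 half-value layers.

4.21 half-value layers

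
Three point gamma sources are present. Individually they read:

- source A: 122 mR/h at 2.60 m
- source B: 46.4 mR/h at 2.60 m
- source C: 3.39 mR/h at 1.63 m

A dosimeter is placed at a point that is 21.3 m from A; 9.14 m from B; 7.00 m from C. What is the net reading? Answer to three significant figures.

5.76 mR/h

Each source contributes Iᵢ·(dᵢ/rᵢ)²; contributions add.
A: 122 × (2.60/21.3)² = 1.818 mR/h
B: 46.4 × (2.60/9.14)² = 3.755 mR/h
C: 3.39 × (1.63/7.00)² = 0.1838 mR/h
Total = 1.818 + 3.755 + 0.1838 = 5.757 mR/h.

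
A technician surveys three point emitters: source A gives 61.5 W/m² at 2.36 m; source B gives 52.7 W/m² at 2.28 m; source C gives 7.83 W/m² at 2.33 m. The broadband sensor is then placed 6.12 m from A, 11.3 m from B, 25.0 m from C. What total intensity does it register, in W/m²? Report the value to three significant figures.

By superposition, sum each source's inverse-square contribution:
A: 61.5 × (2.36/6.12)² = 9.145 W/m²
B: 52.7 × (2.28/11.3)² = 2.145 W/m²
C: 7.83 × (2.33/25.0)² = 0.06801 W/m²
Total = 9.145 + 2.145 + 0.06801 = 11.36 W/m².

11.4 W/m²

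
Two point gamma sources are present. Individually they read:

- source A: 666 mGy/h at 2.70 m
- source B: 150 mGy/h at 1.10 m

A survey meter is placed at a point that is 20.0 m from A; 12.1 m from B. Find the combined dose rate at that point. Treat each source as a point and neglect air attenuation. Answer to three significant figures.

13.4 mGy/h

Each source contributes Iᵢ·(dᵢ/rᵢ)²; contributions add.
A: 666 × (2.70/20.0)² = 12.14 mGy/h
B: 150 × (1.10/12.1)² = 1.240 mGy/h
Total = 12.14 + 1.240 = 13.38 mGy/h.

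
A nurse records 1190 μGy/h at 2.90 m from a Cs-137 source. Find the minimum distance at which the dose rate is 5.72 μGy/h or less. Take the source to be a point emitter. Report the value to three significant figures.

Using I₁d₁² = I₂d₂², d₂ = d₁·√(I₁/I₂).
I₁/I₂ = 1190/5.72 = 208.0, so d₂ = 2.90 × √208.0 = 41.82 m.

41.8 m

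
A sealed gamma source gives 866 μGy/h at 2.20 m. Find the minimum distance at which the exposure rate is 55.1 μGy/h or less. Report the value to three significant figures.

Applying the 1/r² law, d₂ = d₁·√(I₁/I₂).
I₁/I₂ = 866/55.1 = 15.72, so d₂ = 2.20 × √15.72 = 8.723 m.

8.72 m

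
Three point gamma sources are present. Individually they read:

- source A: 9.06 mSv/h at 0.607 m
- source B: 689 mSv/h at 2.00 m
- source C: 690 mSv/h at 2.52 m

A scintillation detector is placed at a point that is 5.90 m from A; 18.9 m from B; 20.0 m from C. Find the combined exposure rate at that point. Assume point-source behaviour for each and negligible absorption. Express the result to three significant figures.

Each source contributes Iᵢ·(dᵢ/rᵢ)²; contributions add.
A: 9.06 × (0.607/5.90)² = 0.09590 mSv/h
B: 689 × (2.00/18.9)² = 7.715 mSv/h
C: 690 × (2.52/20.0)² = 10.95 mSv/h
Total = 0.09590 + 7.715 + 10.95 = 18.76 mSv/h.

18.8 mSv/h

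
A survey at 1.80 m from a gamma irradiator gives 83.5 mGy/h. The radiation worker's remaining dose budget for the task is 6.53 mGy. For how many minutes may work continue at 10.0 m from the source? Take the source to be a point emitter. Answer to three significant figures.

Intensity scales as (d₁/d₂)², so rate at 10.0 m:
83.5 × (1.80/10.0)² = 83.5 × 0.03240 = 2.705 mGy/h.
Stay time = 6.53 mGy ÷ 2.705 mGy/h = 2.414 h = 144.8 min.

145 min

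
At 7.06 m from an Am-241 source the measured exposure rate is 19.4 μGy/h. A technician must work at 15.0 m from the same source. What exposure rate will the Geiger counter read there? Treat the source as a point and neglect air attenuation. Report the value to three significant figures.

Intensity scales as (d₁/d₂)², so scaling from 7.06 m to 15.0 m:
(7.06/15.0)² = 0.2215, so 19.4 × 0.2215 = 4.297 μGy/h.

4.30 μGy/h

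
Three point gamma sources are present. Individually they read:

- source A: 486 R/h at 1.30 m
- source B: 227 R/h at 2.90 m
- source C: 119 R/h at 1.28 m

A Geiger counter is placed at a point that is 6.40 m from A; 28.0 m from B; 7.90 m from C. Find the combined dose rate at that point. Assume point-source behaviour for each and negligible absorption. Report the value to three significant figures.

By superposition, sum each source's inverse-square contribution:
A: 486 × (1.30/6.40)² = 20.05 R/h
B: 227 × (2.90/28.0)² = 2.435 R/h
C: 119 × (1.28/7.90)² = 3.124 R/h
Total = 20.05 + 2.435 + 3.124 = 25.61 R/h.

25.6 R/h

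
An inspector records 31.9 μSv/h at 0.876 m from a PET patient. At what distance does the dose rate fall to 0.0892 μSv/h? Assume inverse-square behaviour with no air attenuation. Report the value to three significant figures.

16.6 m

Using I₁d₁² = I₂d₂², d₂ = d₁·√(I₁/I₂).
I₁/I₂ = 31.9/0.0892 = 357.6, so d₂ = 0.876 × √357.6 = 16.57 m.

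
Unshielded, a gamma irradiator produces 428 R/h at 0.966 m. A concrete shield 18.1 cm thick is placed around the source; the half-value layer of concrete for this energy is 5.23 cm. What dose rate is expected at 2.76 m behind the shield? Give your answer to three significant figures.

4.76 R/h

Distance alone: 428 × (0.966/2.76)² = 428 × 0.1225 = 52.43 R/h.
Shield: 18.1/5.23 = 3.461 half-value layers → attenuation 2^(−3.461) = 0.09081.
Combined: 52.43 × 0.09081 = 4.761 R/h.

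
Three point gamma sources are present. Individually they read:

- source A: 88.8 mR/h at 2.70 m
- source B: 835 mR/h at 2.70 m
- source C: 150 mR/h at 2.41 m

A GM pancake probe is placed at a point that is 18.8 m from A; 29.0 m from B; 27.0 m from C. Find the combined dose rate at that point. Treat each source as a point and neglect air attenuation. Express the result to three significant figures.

10.3 mR/h

Each source contributes Iᵢ·(dᵢ/rᵢ)²; contributions add.
A: 88.8 × (2.70/18.8)² = 1.832 mR/h
B: 835 × (2.70/29.0)² = 7.238 mR/h
C: 150 × (2.41/27.0)² = 1.195 mR/h
Total = 1.832 + 7.238 + 1.195 = 10.27 mR/h.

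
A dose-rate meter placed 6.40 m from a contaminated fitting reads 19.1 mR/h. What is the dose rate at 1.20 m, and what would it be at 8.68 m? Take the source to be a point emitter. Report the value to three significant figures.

Intensity scales as (d₁/d₂)², so
At 1.20 m: (6.40/1.20)² = 28.44, so 19.1 × 28.44 = 543.2 mR/h
At 8.68 m: 543.2 × (1.20/8.68)² = 543.2 × 0.01911 = 10.38 mR/h.

543 mR/h; 10.4 mR/h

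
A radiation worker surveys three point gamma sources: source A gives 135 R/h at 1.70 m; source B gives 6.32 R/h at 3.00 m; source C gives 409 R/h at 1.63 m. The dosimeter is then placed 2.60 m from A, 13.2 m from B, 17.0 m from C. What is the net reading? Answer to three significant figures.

61.8 R/h

Each source contributes Iᵢ·(dᵢ/rᵢ)²; contributions add.
A: 135 × (1.70/2.60)² = 57.71 R/h
B: 6.32 × (3.00/13.2)² = 0.3264 R/h
C: 409 × (1.63/17.0)² = 3.760 R/h
Total = 57.71 + 0.3264 + 3.760 = 61.80 R/h.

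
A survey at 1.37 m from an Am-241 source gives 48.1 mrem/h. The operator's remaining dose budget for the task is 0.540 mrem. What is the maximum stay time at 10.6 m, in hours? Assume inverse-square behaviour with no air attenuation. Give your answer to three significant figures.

Since intensity falls as 1/r², rate at 10.6 m:
(1.37/10.6)² = 0.01670, so 48.1 × 0.01670 = 0.8033 mrem/h.
Stay time = 0.540 mrem ÷ 0.8033 mrem/h = 0.6722 h.

0.672 h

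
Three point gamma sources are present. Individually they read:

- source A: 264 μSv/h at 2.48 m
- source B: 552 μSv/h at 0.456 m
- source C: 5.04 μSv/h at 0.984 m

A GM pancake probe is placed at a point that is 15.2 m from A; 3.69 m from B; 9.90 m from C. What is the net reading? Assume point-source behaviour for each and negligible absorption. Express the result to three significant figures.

15.5 μSv/h

By superposition, sum each source's inverse-square contribution:
A: 264 × (2.48/15.2)² = 7.028 μSv/h
B: 552 × (0.456/3.69)² = 8.430 μSv/h
C: 5.04 × (0.984/9.90)² = 0.04979 μSv/h
Total = 7.028 + 8.430 + 0.04979 = 15.51 μSv/h.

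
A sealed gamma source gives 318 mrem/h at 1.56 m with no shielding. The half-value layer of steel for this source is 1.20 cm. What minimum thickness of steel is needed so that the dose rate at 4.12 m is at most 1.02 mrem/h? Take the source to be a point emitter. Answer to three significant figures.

6.58 cm

At 4.12 m, distance alone gives (1.56/4.12)² = 0.1434, so 318 × 0.1434 = 45.60 mrem/h.
Further attenuation needed: 45.60/1.02 = 44.71.
n = log₂(44.71) = 5.483 half-value layers.
Thickness = 5.483 × 1.20 cm = 6.580 cm.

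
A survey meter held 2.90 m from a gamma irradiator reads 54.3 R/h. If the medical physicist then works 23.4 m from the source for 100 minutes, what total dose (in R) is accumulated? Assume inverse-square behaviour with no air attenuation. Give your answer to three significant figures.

1.39 R

Since intensity falls as 1/r², rate at 23.4 m:
(2.90/23.4)² = 0.01536, so 54.3 × 0.01536 = 0.8340 R/h.
Dose = rate × time = 0.8340 R/h × 1.667 h = 1.390 R.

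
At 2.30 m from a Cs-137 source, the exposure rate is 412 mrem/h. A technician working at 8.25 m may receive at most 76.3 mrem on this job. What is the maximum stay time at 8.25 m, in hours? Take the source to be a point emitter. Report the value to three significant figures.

2.38 h

Using I₁d₁² = I₂d₂², rate at 8.25 m:
(2.30/8.25)² = 0.07772, so 412 × 0.07772 = 32.02 mrem/h.
Stay time = 76.3 mrem ÷ 32.02 mrem/h = 2.383 h.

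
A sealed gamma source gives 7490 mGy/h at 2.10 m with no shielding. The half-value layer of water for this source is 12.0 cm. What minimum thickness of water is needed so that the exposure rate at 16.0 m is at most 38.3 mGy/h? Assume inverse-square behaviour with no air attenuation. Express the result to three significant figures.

21.0 cm

At 16.0 m, distance alone gives (2.10/16.0)² = 0.01723, so 7490 × 0.01723 = 129.1 mGy/h.
Further attenuation needed: 129.1/38.3 = 3.371.
n = log₂(3.371) = 1.753 half-value layers.
Thickness = 1.753 × 12.0 cm = 21.04 cm.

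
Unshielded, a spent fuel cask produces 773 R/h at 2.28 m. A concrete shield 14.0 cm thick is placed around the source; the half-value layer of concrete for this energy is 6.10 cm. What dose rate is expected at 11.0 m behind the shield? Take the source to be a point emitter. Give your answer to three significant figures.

Distance alone: (2.28/11.0)² = 0.04296, so 773 × 0.04296 = 33.21 R/h.
Shield: 14.0/6.10 = 2.295 half-value layers → attenuation 2^(−2.295) = 0.2038.
Combined: 33.21 × 0.2038 = 6.768 R/h.

6.77 R/h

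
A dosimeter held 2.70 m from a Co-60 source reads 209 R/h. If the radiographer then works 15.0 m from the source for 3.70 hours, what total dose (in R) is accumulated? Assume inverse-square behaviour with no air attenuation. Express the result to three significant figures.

25.1 R

Since intensity falls as 1/r², rate at 15.0 m:
(2.70/15.0)² = 0.03240, so 209 × 0.03240 = 6.772 R/h.
Dose = rate × time = 6.772 R/h × 3.700 h = 25.06 R.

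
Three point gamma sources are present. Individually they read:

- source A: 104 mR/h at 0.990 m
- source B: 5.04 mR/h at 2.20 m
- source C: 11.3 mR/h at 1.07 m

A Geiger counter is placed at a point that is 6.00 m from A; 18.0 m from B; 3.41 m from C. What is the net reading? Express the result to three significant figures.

4.02 mR/h

By superposition, sum each source's inverse-square contribution:
A: 104 × (0.990/6.00)² = 2.831 mR/h
B: 5.04 × (2.20/18.0)² = 0.07529 mR/h
C: 11.3 × (1.07/3.41)² = 1.113 mR/h
Total = 2.831 + 0.07529 + 1.113 = 4.019 mR/h.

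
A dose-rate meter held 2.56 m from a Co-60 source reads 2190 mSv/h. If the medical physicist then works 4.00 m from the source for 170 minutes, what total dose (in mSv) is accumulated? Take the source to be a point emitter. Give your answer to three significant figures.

Using I₁d₁² = I₂d₂², rate at 4.00 m:
2190 × (2.56/4.00)² = 2190 × 0.4096 = 897.0 mSv/h.
Dose = rate × time = 897.0 mSv/h × 2.833 h = 2541 mSv.

2540 mSv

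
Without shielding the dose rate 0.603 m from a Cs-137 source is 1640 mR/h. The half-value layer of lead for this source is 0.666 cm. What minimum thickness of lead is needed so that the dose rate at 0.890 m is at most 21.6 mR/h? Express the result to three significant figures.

3.41 cm

At 0.890 m, distance alone gives 1640 × (0.603/0.890)² = 1640 × 0.4590 = 752.8 mR/h.
Further attenuation needed: 752.8/21.6 = 34.85.
n = log₂(34.85) = 5.123 half-value layers.
Thickness = 5.123 × 0.666 cm = 3.412 cm.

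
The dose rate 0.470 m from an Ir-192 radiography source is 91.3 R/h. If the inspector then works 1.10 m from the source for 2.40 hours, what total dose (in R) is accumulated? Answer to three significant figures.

40.0 R

By the inverse-square law, rate at 1.10 m:
91.3 × (0.470/1.10)² = 91.3 × 0.1826 = 16.67 R/h.
Dose = rate × time = 16.67 R/h × 2.400 h = 40.01 R.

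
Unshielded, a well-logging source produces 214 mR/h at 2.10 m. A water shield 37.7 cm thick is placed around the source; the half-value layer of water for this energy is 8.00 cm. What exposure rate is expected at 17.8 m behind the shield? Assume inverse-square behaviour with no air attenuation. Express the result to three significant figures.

Distance alone: 214 × (2.10/17.8)² = 214 × 0.01392 = 2.979 mR/h.
Shield: 37.7/8.00 = 4.713 half-value layers → attenuation 2^(−4.713) = 0.03813.
Combined: 2.979 × 0.03813 = 0.1136 mR/h.

0.114 mR/h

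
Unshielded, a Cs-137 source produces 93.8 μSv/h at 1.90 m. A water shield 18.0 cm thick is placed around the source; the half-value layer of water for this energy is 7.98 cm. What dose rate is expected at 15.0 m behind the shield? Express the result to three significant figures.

0.315 μSv/h

Distance alone: 93.8 × (1.90/15.0)² = 93.8 × 0.01604 = 1.505 μSv/h.
Shield: 18.0/7.98 = 2.256 half-value layers → attenuation 2^(−2.256) = 0.2094.
Combined: 1.505 × 0.2094 = 0.3151 μSv/h.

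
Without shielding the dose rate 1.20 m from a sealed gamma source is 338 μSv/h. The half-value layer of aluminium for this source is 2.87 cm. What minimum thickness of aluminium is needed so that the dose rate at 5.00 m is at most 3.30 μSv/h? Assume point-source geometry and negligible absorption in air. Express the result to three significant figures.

7.35 cm

At 5.00 m, distance alone gives (1.20/5.00)² = 0.05760, so 338 × 0.05760 = 19.47 μSv/h.
Further attenuation needed: 19.47/3.30 = 5.900.
n = log₂(5.900) = 2.561 half-value layers.
Thickness = 2.561 × 2.87 cm = 7.350 cm.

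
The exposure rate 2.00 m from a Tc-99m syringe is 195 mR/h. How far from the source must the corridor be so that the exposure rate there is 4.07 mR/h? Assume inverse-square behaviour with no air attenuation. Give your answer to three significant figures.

13.8 m

Since intensity falls as 1/r², d₂ = d₁·√(I₁/I₂).
I₁/I₂ = 195/4.07 = 47.91, so d₂ = 2.00 × √47.91 = 13.84 m.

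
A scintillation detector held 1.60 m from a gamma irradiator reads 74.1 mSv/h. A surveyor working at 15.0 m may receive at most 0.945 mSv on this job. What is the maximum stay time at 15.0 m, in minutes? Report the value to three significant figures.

By the inverse-square law, rate at 15.0 m:
(1.60/15.0)² = 0.01138, so 74.1 × 0.01138 = 0.8433 mSv/h.
Stay time = 0.945 mSv ÷ 0.8433 mSv/h = 1.121 h = 67.26 min.

67.3 min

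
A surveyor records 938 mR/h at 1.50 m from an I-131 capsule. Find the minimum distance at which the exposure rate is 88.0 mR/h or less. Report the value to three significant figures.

4.90 m

Since intensity falls as 1/r², d₂ = d₁·√(I₁/I₂).
I₁/I₂ = 938/88.0 = 10.66, so d₂ = 1.50 × √10.66 = 4.897 m.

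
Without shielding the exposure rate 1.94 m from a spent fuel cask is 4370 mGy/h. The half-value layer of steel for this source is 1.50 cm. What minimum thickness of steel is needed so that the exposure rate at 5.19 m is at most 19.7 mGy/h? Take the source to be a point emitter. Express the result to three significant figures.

At 5.19 m, distance alone gives (1.94/5.19)² = 0.1397, so 4370 × 0.1397 = 610.5 mGy/h.
Further attenuation needed: 610.5/19.7 = 30.99.
n = log₂(30.99) = 4.954 half-value layers.
Thickness = 4.954 × 1.50 cm = 7.431 cm.

7.43 cm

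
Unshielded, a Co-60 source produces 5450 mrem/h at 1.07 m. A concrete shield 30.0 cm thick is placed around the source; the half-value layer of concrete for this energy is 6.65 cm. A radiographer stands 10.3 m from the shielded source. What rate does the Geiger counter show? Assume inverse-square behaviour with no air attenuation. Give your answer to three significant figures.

Distance alone: (1.07/10.3)² = 0.01079, so 5450 × 0.01079 = 58.81 mrem/h.
Shield: 30.0/6.65 = 4.511 half-value layers → attenuation 2^(−4.511) = 0.04386.
Combined: 58.81 × 0.04386 = 2.579 mrem/h.

2.58 mrem/h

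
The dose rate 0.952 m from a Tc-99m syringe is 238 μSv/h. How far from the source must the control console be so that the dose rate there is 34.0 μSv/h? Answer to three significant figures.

Applying the 1/r² law, d₂ = d₁·√(I₁/I₂).
I₁/I₂ = 238/34.0 = 7.000, so d₂ = 0.952 × √7.000 = 2.519 m.

2.52 m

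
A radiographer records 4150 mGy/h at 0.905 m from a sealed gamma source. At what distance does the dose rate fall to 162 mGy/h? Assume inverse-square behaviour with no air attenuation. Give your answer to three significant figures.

4.58 m

Intensity scales as (d₁/d₂)², so d₂ = d₁·√(I₁/I₂).
I₁/I₂ = 4150/162 = 25.62, so d₂ = 0.905 × √25.62 = 4.581 m.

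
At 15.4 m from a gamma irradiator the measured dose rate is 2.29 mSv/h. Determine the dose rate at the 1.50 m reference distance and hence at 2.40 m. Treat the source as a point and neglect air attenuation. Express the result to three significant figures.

By the inverse-square law,
At 1.50 m: 2.29 × (15.4/1.50)² = 2.29 × 105.4 = 241.4 mSv/h
At 2.40 m: 241.4 × (1.50/2.40)² = 241.4 × 0.3906 = 94.29 mSv/h.

241 mSv/h; 94.3 mSv/h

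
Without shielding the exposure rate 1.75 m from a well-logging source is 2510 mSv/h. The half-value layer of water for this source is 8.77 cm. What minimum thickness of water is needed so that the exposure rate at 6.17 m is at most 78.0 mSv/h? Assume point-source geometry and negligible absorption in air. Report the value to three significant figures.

At 6.17 m, distance alone gives (1.75/6.17)² = 0.08045, so 2510 × 0.08045 = 201.9 mSv/h.
Further attenuation needed: 201.9/78.0 = 2.588.
n = log₂(2.588) = 1.372 half-value layers.
Thickness = 1.372 × 8.77 cm = 12.03 cm.

12.0 cm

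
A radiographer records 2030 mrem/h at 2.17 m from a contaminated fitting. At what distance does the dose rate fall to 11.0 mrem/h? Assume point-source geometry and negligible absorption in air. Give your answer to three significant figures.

By the inverse-square law, d₂ = d₁·√(I₁/I₂).
I₁/I₂ = 2030/11.0 = 184.5, so d₂ = 2.17 × √184.5 = 29.48 m.

29.5 m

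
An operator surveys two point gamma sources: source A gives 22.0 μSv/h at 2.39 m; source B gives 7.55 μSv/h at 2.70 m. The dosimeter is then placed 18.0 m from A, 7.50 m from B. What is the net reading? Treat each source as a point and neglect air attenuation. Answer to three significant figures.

Each source contributes Iᵢ·(dᵢ/rᵢ)²; contributions add.
A: 22.0 × (2.39/18.0)² = 0.3879 μSv/h
B: 7.55 × (2.70/7.50)² = 0.9785 μSv/h
Total = 0.3879 + 0.9785 = 1.366 μSv/h.

1.37 μSv/h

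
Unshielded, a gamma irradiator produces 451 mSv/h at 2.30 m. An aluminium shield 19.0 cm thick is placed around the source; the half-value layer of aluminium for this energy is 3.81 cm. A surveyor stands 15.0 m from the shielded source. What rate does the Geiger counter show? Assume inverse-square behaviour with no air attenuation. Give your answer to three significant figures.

Distance alone: (2.30/15.0)² = 0.02351, so 451 × 0.02351 = 10.60 mSv/h.
Shield: 19.0/3.81 = 4.987 half-value layers → attenuation 2^(−4.987) = 0.03153.
Combined: 10.60 × 0.03153 = 0.3342 mSv/h.

0.334 mSv/h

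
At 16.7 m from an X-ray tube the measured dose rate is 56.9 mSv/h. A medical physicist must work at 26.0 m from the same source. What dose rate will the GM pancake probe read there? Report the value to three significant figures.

Applying the 1/r² law, scaling from 16.7 m to 26.0 m:
56.9 × (16.7/26.0)² = 56.9 × 0.4126 = 23.48 mSv/h.

23.5 mSv/h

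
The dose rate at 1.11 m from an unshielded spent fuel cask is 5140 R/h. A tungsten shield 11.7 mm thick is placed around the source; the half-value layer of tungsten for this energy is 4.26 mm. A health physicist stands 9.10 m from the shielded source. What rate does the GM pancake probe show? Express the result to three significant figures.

11.4 R/h

Distance alone: (1.11/9.10)² = 0.01488, so 5140 × 0.01488 = 76.48 R/h.
Shield: 11.7/4.26 = 2.746 half-value layers → attenuation 2^(−2.746) = 0.1491.
Combined: 76.48 × 0.1491 = 11.40 R/h.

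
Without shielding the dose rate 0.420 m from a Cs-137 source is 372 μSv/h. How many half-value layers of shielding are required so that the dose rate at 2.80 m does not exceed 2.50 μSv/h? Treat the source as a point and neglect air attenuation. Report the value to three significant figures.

1.74 half-value layers

At 2.80 m, distance alone gives (0.420/2.80)² = 0.02250, so 372 × 0.02250 = 8.370 μSv/h.
Further attenuation needed: 8.370/2.50 = 3.348.
n = log₂(3.348) = 1.743 half-value layers.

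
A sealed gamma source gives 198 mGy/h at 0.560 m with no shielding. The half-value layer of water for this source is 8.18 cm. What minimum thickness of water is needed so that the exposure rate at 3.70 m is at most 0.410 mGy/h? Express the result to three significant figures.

28.4 cm

At 3.70 m, distance alone gives (0.560/3.70)² = 0.02291, so 198 × 0.02291 = 4.536 mGy/h.
Further attenuation needed: 4.536/0.410 = 11.06.
n = log₂(11.06) = 3.467 half-value layers.
Thickness = 3.467 × 8.18 cm = 28.36 cm.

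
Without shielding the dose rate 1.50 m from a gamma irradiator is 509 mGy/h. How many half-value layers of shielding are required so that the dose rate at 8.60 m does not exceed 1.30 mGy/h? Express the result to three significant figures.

At 8.60 m, distance alone gives 509 × (1.50/8.60)² = 509 × 0.03042 = 15.48 mGy/h.
Further attenuation needed: 15.48/1.30 = 11.91.
n = log₂(11.91) = 3.574 half-value layers.

3.57 half-value layers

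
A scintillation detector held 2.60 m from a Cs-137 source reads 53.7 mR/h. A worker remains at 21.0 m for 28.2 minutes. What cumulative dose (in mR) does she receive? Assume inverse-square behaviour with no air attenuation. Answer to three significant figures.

By the inverse-square law, rate at 21.0 m:
(2.60/21.0)² = 0.01533, so 53.7 × 0.01533 = 0.8232 mR/h.
Dose = rate × time = 0.8232 mR/h × 0.4700 h = 0.3869 mR.

0.387 mR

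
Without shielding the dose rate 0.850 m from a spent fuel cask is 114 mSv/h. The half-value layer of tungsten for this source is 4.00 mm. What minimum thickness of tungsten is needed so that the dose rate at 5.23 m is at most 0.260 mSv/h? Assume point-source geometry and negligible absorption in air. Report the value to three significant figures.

14.1 mm

At 5.23 m, distance alone gives (0.850/5.23)² = 0.02641, so 114 × 0.02641 = 3.011 mSv/h.
Further attenuation needed: 3.011/0.260 = 11.58.
n = log₂(11.58) = 3.534 half-value layers.
Thickness = 3.534 × 4.00 mm = 14.14 mm.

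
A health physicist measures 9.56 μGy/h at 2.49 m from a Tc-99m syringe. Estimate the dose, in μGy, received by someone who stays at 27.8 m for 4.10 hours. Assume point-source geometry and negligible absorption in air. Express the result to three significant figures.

By the inverse-square law, rate at 27.8 m:
9.56 × (2.49/27.8)² = 9.56 × 0.008022 = 0.07669 μGy/h.
Dose = rate × time = 0.07669 μGy/h × 4.100 h = 0.3144 μGy.

0.314 μGy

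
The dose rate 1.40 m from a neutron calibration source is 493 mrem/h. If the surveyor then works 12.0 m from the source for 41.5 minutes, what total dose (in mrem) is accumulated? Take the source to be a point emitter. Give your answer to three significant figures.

4.64 mrem

By the inverse-square law, rate at 12.0 m:
493 × (1.40/12.0)² = 493 × 0.01361 = 6.710 mrem/h.
Dose = rate × time = 6.710 mrem/h × 0.6917 h = 4.641 mrem.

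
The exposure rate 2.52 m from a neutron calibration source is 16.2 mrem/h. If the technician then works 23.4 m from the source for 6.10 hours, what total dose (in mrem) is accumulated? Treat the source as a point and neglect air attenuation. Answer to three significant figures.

1.15 mrem

By the inverse-square law, rate at 23.4 m:
(2.52/23.4)² = 0.01160, so 16.2 × 0.01160 = 0.1879 mrem/h.
Dose = rate × time = 0.1879 mrem/h × 6.100 h = 1.146 mrem.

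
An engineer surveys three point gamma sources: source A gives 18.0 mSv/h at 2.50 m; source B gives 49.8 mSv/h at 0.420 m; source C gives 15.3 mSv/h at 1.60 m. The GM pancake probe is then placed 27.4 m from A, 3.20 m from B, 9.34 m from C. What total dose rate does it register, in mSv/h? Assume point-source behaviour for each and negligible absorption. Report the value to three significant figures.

By superposition, sum each source's inverse-square contribution:
A: 18.0 × (2.50/27.4)² = 0.1498 mSv/h
B: 49.8 × (0.420/3.20)² = 0.8579 mSv/h
C: 15.3 × (1.60/9.34)² = 0.4490 mSv/h
Total = 0.1498 + 0.8579 + 0.4490 = 1.457 mSv/h.

1.46 mSv/h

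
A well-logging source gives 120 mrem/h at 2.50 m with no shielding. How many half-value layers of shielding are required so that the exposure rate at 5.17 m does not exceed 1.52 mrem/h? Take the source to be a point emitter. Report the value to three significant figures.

At 5.17 m, distance alone gives 120 × (2.50/5.17)² = 120 × 0.2338 = 28.06 mrem/h.
Further attenuation needed: 28.06/1.52 = 18.46.
n = log₂(18.46) = 4.206 half-value layers.

4.21 half-value layers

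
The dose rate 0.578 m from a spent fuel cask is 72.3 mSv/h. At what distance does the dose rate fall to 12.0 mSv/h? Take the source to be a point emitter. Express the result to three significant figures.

1.42 m

Using I₁d₁² = I₂d₂², d₂ = d₁·√(I₁/I₂).
I₁/I₂ = 72.3/12.0 = 6.025, so d₂ = 0.578 × √6.025 = 1.419 m.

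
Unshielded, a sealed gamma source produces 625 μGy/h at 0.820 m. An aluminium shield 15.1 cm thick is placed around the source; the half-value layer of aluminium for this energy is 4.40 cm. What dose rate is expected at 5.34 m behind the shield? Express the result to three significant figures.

Distance alone: 625 × (0.820/5.34)² = 625 × 0.02358 = 14.74 μGy/h.
Shield: 15.1/4.40 = 3.432 half-value layers → attenuation 2^(−3.432) = 0.09265.
Combined: 14.74 × 0.09265 = 1.366 μGy/h.

1.37 μGy/h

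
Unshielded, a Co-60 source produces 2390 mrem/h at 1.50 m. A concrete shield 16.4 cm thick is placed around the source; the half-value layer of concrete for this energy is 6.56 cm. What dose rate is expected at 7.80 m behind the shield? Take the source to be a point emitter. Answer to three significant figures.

15.6 mrem/h

Distance alone: 2390 × (1.50/7.80)² = 2390 × 0.03698 = 88.38 mrem/h.
Shield: 16.4/6.56 = 2.500 half-value layers → attenuation 2^(−2.500) = 0.1768.
Combined: 88.38 × 0.1768 = 15.63 mrem/h.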